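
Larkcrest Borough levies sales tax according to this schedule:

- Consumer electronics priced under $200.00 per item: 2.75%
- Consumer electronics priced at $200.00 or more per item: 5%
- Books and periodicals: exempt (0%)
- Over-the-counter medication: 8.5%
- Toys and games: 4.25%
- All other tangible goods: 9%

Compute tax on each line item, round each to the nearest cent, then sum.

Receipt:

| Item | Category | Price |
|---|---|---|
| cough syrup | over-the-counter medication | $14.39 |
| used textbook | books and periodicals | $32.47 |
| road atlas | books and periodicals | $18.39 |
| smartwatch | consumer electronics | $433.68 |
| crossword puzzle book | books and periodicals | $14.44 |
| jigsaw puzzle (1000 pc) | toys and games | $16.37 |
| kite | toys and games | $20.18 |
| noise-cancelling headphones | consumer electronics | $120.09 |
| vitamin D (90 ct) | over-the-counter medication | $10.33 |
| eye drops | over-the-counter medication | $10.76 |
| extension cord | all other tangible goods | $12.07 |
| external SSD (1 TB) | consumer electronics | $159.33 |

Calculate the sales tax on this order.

Cough syrup $14.39: over-the-counter medication → 8.5% → $1.22
Used textbook $32.47: books and periodicals → 0% → $0.00
Road atlas $18.39: books and periodicals → 0% → $0.00
Smartwatch $433.68: consumer electronics, $200.00 or more → 5% → $21.68
Crossword puzzle book $14.44: books and periodicals → 0% → $0.00
Jigsaw puzzle (1000 pc) $16.37: toys and games → 4.25% → $0.70
Kite $20.18: toys and games → 4.25% → $0.86
Noise-cancelling headphones $120.09: consumer electronics, under $200.00 → 2.75% → $3.30
Vitamin D (90 ct) $10.33: over-the-counter medication → 8.5% → $0.88
Eye drops $10.76: over-the-counter medication → 8.5% → $0.91
Extension cord $12.07: all other tangible goods → 9% → $1.09
External SSD (1 TB) $159.33: consumer electronics, under $200.00 → 2.75% → $4.38
Total tax = $1.22 + $21.68 + $0.70 + $0.86 + $3.30 + $0.88 + $0.91 + $1.09 + $4.38 = $35.02

$35.02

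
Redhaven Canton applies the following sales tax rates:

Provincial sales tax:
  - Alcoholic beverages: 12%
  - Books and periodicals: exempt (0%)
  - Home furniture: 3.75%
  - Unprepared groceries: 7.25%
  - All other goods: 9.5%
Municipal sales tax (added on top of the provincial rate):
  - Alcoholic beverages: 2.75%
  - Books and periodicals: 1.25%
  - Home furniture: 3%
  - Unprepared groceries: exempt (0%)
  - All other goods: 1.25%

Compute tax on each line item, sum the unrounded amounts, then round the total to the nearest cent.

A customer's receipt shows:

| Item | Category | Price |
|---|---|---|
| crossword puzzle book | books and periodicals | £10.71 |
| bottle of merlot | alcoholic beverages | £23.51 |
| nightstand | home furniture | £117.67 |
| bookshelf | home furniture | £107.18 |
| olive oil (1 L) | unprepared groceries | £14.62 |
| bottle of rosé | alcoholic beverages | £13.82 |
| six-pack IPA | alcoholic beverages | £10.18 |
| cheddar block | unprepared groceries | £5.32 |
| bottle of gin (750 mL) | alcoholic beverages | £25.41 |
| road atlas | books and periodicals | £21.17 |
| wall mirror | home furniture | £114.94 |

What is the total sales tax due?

£35.54

Crossword puzzle book £10.71: books and periodicals → 0% + 1.25% municipal = 1.25% → £0.133875
Bottle of merlot £23.51: alcoholic beverages → 12% + 2.75% municipal = 14.75% → £3.467725
Nightstand £117.67: home furniture → 3.75% + 3% municipal = 6.75% → £7.942725
Bookshelf £107.18: home furniture → 3.75% + 3% municipal = 6.75% → £7.23465
Olive oil (1 L) £14.62: unprepared groceries → 7.25% + 0% municipal = 7.25% → £1.05995
Bottle of rosé £13.82: alcoholic beverages → 12% + 2.75% municipal = 14.75% → £2.03845
Six-pack IPA £10.18: alcoholic beverages → 12% + 2.75% municipal = 14.75% → £1.50155
Cheddar block £5.32: unprepared groceries → 7.25% + 0% municipal = 7.25% → £0.3857
Bottle of gin (750 mL) £25.41: alcoholic beverages → 12% + 2.75% municipal = 14.75% → £3.747975
Road atlas £21.17: books and periodicals → 0% + 1.25% municipal = 1.25% → £0.264625
Wall mirror £114.94: home furniture → 3.75% + 3% municipal = 6.75% → £7.75845
Unrounded tax sum = £35.535675 → £35.54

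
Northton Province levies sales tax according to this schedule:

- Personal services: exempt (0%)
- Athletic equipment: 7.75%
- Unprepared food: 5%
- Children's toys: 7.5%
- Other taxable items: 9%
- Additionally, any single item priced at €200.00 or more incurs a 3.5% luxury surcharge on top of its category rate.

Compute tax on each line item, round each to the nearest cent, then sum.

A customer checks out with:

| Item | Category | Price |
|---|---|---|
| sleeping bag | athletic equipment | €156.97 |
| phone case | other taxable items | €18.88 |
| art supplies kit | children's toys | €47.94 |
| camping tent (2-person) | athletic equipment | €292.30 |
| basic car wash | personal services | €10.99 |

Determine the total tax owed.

€50.35

Sleeping bag €156.97: athletic equipment → 7.75% → €12.17
Phone case €18.88: other taxable items → 9% → €1.70
Art supplies kit €47.94: children's toys → 7.5% → €3.60
Camping tent (2-person) €292.30: athletic equipment → 7.75% + 3.5% surcharge = 11.25% → €32.88
Basic car wash €10.99: personal services → 0% → €0.00
Total tax = €12.17 + €1.70 + €3.60 + €32.88 = €50.35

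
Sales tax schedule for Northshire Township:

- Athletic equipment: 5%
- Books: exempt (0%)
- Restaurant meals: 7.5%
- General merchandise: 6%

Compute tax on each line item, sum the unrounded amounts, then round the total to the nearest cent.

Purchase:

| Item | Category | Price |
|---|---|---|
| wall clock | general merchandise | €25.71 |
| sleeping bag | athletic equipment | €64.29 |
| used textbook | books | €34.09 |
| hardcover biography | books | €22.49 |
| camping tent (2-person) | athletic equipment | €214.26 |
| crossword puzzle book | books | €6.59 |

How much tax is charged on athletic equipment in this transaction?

€13.93

Sleeping bag €64.29: athletic equipment → 5% → €3.2145
Camping tent (2-person) €214.26: athletic equipment → 5% → €10.713
Tax on athletic equipment: unrounded sum = €13.9275 → €13.93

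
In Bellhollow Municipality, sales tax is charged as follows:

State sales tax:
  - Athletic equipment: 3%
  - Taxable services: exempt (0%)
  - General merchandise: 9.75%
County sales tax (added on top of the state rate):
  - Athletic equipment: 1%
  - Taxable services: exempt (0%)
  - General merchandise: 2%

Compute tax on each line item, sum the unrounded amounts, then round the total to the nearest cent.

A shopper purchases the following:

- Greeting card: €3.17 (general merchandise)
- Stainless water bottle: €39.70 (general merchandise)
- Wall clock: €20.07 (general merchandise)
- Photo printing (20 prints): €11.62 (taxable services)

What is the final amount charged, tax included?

€81.96

Greeting card €3.17: general merchandise → 9.75% + 2% county = 11.75% → €0.372475
Stainless water bottle €39.70: general merchandise → 9.75% + 2% county = 11.75% → €4.66475
Wall clock €20.07: general merchandise → 9.75% + 2% county = 11.75% → €2.358225
Photo printing (20 prints) €11.62: taxable services → 0% + 0% county = 0% → €0.00
Subtotal = €74.56; unrounded tax = €7.39545 → €7.40; total due = €81.96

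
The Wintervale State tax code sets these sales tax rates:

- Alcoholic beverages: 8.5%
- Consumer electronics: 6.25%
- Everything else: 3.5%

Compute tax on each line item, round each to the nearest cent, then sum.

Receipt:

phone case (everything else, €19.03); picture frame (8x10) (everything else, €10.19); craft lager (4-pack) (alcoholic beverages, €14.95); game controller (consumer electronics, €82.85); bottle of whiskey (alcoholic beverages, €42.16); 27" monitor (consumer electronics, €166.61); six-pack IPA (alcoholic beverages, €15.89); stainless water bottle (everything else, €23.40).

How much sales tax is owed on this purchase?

€23.64

Phone case €19.03: everything else → 3.5% → €0.67
Picture frame (8x10) €10.19: everything else → 3.5% → €0.36
Craft lager (4-pack) €14.95: alcoholic beverages → 8.5% → €1.27
Game controller €82.85: consumer electronics → 6.25% → €5.18
Bottle of whiskey €42.16: alcoholic beverages → 8.5% → €3.58
27" monitor €166.61: consumer electronics → 6.25% → €10.41
Six-pack IPA €15.89: alcoholic beverages → 8.5% → €1.35
Stainless water bottle €23.40: everything else → 3.5% → €0.82
Total tax = €0.67 + €0.36 + €1.27 + €5.18 + €3.58 + €10.41 + €1.35 + €0.82 = €23.64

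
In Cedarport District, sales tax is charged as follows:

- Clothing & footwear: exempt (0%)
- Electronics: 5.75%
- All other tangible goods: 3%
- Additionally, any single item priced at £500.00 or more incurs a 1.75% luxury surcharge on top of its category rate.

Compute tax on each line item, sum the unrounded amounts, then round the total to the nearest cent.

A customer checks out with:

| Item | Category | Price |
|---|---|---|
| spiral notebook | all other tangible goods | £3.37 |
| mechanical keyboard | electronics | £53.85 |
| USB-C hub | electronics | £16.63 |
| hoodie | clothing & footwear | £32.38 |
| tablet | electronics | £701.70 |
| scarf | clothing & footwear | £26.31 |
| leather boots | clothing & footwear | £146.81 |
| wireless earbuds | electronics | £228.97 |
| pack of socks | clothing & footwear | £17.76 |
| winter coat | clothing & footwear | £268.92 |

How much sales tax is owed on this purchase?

Spiral notebook £3.37: all other tangible goods → 3% → £0.1011
Mechanical keyboard £53.85: electronics → 5.75% → £3.096375
USB-C hub £16.63: electronics → 5.75% → £0.956225
Hoodie £32.38: clothing & footwear → 0% → £0.00
Tablet £701.70: electronics → 5.75% + 1.75% surcharge = 7.5% → £52.6275
Scarf £26.31: clothing & footwear → 0% → £0.00
Leather boots £146.81: clothing & footwear → 0% → £0.00
Wireless earbuds £228.97: electronics → 5.75% → £13.165775
Pack of socks £17.76: clothing & footwear → 0% → £0.00
Winter coat £268.92: clothing & footwear → 0% → £0.00
Unrounded tax sum = £69.946975 → £69.95

£69.95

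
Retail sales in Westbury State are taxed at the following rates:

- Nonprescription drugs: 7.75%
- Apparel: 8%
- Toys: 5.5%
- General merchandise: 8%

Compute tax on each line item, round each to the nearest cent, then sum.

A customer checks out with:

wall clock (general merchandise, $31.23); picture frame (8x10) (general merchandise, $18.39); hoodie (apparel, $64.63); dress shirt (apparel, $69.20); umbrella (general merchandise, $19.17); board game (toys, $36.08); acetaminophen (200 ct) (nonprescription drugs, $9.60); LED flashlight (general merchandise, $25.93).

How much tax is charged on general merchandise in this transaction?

$7.57

Wall clock $31.23: general merchandise → 8% → $2.50
Picture frame (8x10) $18.39: general merchandise → 8% → $1.47
Umbrella $19.17: general merchandise → 8% → $1.53
LED flashlight $25.93: general merchandise → 8% → $2.07
Tax on general merchandise = $2.50 + $1.47 + $1.53 + $2.07 = $7.57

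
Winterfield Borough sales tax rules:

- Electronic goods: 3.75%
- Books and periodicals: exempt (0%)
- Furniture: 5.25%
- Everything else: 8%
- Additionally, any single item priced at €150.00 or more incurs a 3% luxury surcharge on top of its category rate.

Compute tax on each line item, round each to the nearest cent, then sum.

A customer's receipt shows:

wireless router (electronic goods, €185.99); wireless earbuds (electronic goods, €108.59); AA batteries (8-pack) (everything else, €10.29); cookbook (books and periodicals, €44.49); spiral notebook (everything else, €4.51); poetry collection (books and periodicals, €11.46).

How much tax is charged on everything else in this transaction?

AA batteries (8-pack) €10.29: everything else → 8% → €0.82
Spiral notebook €4.51: everything else → 8% → €0.36
Tax on everything else = €0.82 + €0.36 = €1.18

€1.18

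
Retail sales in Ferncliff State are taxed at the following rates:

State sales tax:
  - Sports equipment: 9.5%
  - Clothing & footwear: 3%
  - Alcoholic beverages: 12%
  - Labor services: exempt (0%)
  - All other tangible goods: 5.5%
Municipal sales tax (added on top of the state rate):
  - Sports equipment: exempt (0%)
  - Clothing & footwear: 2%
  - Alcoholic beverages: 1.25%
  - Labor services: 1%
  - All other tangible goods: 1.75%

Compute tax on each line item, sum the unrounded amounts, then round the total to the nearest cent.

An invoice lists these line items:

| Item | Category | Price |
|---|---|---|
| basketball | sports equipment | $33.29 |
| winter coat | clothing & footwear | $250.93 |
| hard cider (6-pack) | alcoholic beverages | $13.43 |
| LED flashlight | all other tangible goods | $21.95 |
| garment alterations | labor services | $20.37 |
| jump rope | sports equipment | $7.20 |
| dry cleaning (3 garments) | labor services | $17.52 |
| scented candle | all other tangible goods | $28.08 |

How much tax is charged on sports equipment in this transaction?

$3.85

Basketball $33.29: sports equipment → 9.5% + 0% municipal = 9.5% → $3.16255
Jump rope $7.20: sports equipment → 9.5% + 0% municipal = 9.5% → $0.684
Tax on sports equipment: unrounded sum = $3.84655 → $3.85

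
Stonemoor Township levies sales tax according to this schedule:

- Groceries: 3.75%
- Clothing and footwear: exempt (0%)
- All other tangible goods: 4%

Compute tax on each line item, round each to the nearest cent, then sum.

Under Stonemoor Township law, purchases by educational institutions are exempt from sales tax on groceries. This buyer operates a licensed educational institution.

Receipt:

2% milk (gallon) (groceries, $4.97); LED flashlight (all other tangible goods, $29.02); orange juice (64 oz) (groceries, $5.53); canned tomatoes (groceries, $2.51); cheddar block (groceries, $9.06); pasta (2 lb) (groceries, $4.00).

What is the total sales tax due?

$1.16

2% milk (gallon) $4.97: groceries, buyer-exempt → 0% → $0.00
LED flashlight $29.02: all other tangible goods → 4% → $1.16
Orange juice (64 oz) $5.53: groceries, buyer-exempt → 0% → $0.00
Canned tomatoes $2.51: groceries, buyer-exempt → 0% → $0.00
Cheddar block $9.06: groceries, buyer-exempt → 0% → $0.00
Pasta (2 lb) $4.00: groceries, buyer-exempt → 0% → $0.00
Total tax = $1.16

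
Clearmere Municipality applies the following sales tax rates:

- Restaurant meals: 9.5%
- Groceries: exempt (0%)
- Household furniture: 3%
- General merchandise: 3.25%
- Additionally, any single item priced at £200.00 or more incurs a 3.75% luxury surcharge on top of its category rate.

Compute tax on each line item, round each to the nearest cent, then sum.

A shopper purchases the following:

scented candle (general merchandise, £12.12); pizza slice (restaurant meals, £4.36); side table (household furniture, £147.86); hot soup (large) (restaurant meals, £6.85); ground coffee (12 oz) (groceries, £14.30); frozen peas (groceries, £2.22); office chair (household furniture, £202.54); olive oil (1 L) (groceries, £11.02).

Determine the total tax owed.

Scented candle £12.12: general merchandise → 3.25% → £0.39
Pizza slice £4.36: restaurant meals → 9.5% → £0.41
Side table £147.86: household furniture → 3% → £4.44
Hot soup (large) £6.85: restaurant meals → 9.5% → £0.65
Ground coffee (12 oz) £14.30: groceries → 0% → £0.00
Frozen peas £2.22: groceries → 0% → £0.00
Office chair £202.54: household furniture → 3% + 3.75% surcharge = 6.75% → £13.67
Olive oil (1 L) £11.02: groceries → 0% → £0.00
Total tax = £0.39 + £0.41 + £4.44 + £0.65 + £13.67 = £19.56

£19.56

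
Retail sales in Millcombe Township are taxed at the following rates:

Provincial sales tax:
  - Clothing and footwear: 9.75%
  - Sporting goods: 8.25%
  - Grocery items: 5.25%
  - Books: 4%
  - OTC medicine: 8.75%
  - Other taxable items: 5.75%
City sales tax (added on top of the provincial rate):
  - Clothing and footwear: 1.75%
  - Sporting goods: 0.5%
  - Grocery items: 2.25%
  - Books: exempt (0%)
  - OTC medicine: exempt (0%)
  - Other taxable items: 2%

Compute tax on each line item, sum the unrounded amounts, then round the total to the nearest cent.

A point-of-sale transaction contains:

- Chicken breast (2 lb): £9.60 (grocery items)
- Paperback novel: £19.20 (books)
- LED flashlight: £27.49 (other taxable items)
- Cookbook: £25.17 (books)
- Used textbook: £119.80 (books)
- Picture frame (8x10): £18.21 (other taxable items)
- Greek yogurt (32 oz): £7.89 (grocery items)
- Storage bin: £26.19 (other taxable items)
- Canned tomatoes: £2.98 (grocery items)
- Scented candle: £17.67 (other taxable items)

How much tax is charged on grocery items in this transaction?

Chicken breast (2 lb) £9.60: grocery items → 5.25% + 2.25% city = 7.5% → £0.72
Greek yogurt (32 oz) £7.89: grocery items → 5.25% + 2.25% city = 7.5% → £0.59175
Canned tomatoes £2.98: grocery items → 5.25% + 2.25% city = 7.5% → £0.2235
Tax on grocery items: unrounded sum = £1.53525 → £1.54

£1.54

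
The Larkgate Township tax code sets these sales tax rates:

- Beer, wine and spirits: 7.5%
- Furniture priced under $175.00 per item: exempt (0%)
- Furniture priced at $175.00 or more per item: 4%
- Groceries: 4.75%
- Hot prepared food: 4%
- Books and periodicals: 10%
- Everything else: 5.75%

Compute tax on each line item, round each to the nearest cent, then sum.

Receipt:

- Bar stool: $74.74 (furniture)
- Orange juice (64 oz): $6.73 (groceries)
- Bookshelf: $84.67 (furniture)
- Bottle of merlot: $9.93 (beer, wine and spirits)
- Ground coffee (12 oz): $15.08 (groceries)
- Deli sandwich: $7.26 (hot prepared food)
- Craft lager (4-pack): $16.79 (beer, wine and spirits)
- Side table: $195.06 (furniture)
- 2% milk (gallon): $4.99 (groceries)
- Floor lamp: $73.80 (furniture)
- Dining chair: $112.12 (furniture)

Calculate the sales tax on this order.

Bar stool $74.74: furniture, under $175.00 → 0% → $0.00
Orange juice (64 oz) $6.73: groceries → 4.75% → $0.32
Bookshelf $84.67: furniture, under $175.00 → 0% → $0.00
Bottle of merlot $9.93: beer, wine and spirits → 7.5% → $0.74
Ground coffee (12 oz) $15.08: groceries → 4.75% → $0.72
Deli sandwich $7.26: hot prepared food → 4% → $0.29
Craft lager (4-pack) $16.79: beer, wine and spirits → 7.5% → $1.26
Side table $195.06: furniture, $175.00 or more → 4% → $7.80
2% milk (gallon) $4.99: groceries → 4.75% → $0.24
Floor lamp $73.80: furniture, under $175.00 → 0% → $0.00
Dining chair $112.12: furniture, under $175.00 → 0% → $0.00
Total tax = $0.32 + $0.74 + $0.72 + $0.29 + $1.26 + $7.80 + $0.24 = $11.37

$11.37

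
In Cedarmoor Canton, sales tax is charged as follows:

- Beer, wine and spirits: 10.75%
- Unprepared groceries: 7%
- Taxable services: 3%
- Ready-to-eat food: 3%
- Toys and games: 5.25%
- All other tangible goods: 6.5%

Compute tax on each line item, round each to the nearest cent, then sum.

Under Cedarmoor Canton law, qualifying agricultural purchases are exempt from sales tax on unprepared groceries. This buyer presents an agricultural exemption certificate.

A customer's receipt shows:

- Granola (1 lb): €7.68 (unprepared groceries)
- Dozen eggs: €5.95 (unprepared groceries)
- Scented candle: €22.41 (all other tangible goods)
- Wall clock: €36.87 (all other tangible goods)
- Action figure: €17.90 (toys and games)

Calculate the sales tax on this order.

Granola (1 lb) €7.68: unprepared groceries, buyer-exempt → 0% → €0.00
Dozen eggs €5.95: unprepared groceries, buyer-exempt → 0% → €0.00
Scented candle €22.41: all other tangible goods → 6.5% → €1.46
Wall clock €36.87: all other tangible goods → 6.5% → €2.40
Action figure €17.90: toys and games → 5.25% → €0.94
Total tax = €1.46 + €2.40 + €0.94 = €4.80

€4.80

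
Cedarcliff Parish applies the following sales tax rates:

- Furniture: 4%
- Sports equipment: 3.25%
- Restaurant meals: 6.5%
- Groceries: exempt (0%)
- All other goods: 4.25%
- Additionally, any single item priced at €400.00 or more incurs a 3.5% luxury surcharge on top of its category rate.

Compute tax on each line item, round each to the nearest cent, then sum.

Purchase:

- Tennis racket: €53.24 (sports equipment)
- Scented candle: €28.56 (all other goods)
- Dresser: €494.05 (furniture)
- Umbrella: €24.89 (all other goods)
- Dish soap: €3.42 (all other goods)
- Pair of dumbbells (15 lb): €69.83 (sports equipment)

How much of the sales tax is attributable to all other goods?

Scented candle €28.56: all other goods → 4.25% → €1.21
Umbrella €24.89: all other goods → 4.25% → €1.06
Dish soap €3.42: all other goods → 4.25% → €0.15
Tax on all other goods = €1.21 + €1.06 + €0.15 = €2.42

€2.42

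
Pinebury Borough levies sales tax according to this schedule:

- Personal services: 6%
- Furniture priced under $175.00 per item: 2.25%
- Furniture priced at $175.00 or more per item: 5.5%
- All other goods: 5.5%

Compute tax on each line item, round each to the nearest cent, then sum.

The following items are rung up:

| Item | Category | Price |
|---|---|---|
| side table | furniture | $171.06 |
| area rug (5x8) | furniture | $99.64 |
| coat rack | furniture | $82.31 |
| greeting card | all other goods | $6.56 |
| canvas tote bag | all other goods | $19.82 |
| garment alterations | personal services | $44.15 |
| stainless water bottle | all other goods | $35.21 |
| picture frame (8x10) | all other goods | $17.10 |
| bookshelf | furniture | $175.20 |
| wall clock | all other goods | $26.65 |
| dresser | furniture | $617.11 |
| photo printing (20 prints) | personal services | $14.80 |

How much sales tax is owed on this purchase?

$60.86

Side table $171.06: furniture, under $175.00 → 2.25% → $3.85
Area rug (5x8) $99.64: furniture, under $175.00 → 2.25% → $2.24
Coat rack $82.31: furniture, under $175.00 → 2.25% → $1.85
Greeting card $6.56: all other goods → 5.5% → $0.36
Canvas tote bag $19.82: all other goods → 5.5% → $1.09
Garment alterations $44.15: personal services → 6% → $2.65
Stainless water bottle $35.21: all other goods → 5.5% → $1.94
Picture frame (8x10) $17.10: all other goods → 5.5% → $0.94
Bookshelf $175.20: furniture, $175.00 or more → 5.5% → $9.64
Wall clock $26.65: all other goods → 5.5% → $1.47
Dresser $617.11: furniture, $175.00 or more → 5.5% → $33.94
Photo printing (20 prints) $14.80: personal services → 6% → $0.89
Total tax = $3.85 + $2.24 + $1.85 + $0.36 + $1.09 + $2.65 + $1.94 + $0.94 + $9.64 + $1.47 + $33.94 + $0.89 = $60.86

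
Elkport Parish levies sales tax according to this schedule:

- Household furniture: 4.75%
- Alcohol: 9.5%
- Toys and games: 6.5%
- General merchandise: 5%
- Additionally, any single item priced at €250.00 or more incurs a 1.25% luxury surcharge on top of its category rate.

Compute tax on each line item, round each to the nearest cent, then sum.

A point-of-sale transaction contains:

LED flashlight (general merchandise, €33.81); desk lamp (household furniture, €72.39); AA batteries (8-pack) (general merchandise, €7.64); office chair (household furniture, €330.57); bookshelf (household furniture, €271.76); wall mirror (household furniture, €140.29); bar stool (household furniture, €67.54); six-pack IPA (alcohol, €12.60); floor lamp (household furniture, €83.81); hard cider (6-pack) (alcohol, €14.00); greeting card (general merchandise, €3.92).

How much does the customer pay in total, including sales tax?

LED flashlight €33.81: general merchandise → 5% → €1.69
Desk lamp €72.39: household furniture → 4.75% → €3.44
AA batteries (8-pack) €7.64: general merchandise → 5% → €0.38
Office chair €330.57: household furniture → 4.75% + 1.25% surcharge = 6% → €19.83
Bookshelf €271.76: household furniture → 4.75% + 1.25% surcharge = 6% → €16.31
Wall mirror €140.29: household furniture → 4.75% → €6.66
Bar stool €67.54: household furniture → 4.75% → €3.21
Six-pack IPA €12.60: alcohol → 9.5% → €1.20
Floor lamp €83.81: household furniture → 4.75% → €3.98
Hard cider (6-pack) €14.00: alcohol → 9.5% → €1.33
Greeting card €3.92: general merchandise → 5% → €0.20
Subtotal = €1038.33; tax = €58.23; total due = €1096.56

€1096.56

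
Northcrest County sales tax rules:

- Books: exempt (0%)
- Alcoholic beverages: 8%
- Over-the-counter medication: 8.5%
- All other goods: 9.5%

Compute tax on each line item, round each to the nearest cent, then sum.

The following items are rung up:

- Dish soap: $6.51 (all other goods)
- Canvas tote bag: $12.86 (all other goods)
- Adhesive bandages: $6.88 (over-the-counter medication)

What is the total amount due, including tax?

$28.67

Dish soap $6.51: all other goods → 9.5% → $0.62
Canvas tote bag $12.86: all other goods → 9.5% → $1.22
Adhesive bandages $6.88: over-the-counter medication → 8.5% → $0.58
Subtotal = $26.25; tax = $2.42; total due = $28.67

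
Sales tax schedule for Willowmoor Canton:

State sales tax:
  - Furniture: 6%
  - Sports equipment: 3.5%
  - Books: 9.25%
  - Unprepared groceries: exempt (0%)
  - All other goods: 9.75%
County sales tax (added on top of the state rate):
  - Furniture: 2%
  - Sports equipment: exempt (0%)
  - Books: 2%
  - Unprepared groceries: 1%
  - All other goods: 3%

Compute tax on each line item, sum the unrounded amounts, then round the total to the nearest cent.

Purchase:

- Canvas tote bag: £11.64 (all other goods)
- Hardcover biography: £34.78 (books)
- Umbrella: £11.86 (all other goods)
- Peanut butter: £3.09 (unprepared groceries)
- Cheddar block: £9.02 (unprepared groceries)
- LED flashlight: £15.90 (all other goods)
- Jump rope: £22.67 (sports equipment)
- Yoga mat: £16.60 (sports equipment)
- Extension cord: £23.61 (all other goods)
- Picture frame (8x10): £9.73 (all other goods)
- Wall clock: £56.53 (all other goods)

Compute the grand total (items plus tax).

Canvas tote bag £11.64: all other goods → 9.75% + 3% county = 12.75% → £1.4841
Hardcover biography £34.78: books → 9.25% + 2% county = 11.25% → £3.91275
Umbrella £11.86: all other goods → 9.75% + 3% county = 12.75% → £1.51215
Peanut butter £3.09: unprepared groceries → 0% + 1% county = 1% → £0.0309
Cheddar block £9.02: unprepared groceries → 0% + 1% county = 1% → £0.0902
LED flashlight £15.90: all other goods → 9.75% + 3% county = 12.75% → £2.02725
Jump rope £22.67: sports equipment → 3.5% + 0% county = 3.5% → £0.79345
Yoga mat £16.60: sports equipment → 3.5% + 0% county = 3.5% → £0.581
Extension cord £23.61: all other goods → 9.75% + 3% county = 12.75% → £3.010275
Picture frame (8x10) £9.73: all other goods → 9.75% + 3% county = 12.75% → £1.240575
Wall clock £56.53: all other goods → 9.75% + 3% county = 12.75% → £7.207575
Subtotal = £215.43; unrounded tax = £21.890225 → £21.89; total due = £237.32

£237.32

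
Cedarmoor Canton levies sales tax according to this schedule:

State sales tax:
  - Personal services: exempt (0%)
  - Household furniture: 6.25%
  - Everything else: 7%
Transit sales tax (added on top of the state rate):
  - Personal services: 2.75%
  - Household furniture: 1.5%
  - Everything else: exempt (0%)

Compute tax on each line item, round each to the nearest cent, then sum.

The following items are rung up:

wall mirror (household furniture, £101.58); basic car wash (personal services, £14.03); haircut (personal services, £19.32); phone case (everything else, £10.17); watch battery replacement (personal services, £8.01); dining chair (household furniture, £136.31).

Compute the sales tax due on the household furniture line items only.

£18.43

Wall mirror £101.58: household furniture → 6.25% + 1.5% transit = 7.75% → £7.87
Dining chair £136.31: household furniture → 6.25% + 1.5% transit = 7.75% → £10.56
Tax on household furniture = £7.87 + £10.56 = £18.43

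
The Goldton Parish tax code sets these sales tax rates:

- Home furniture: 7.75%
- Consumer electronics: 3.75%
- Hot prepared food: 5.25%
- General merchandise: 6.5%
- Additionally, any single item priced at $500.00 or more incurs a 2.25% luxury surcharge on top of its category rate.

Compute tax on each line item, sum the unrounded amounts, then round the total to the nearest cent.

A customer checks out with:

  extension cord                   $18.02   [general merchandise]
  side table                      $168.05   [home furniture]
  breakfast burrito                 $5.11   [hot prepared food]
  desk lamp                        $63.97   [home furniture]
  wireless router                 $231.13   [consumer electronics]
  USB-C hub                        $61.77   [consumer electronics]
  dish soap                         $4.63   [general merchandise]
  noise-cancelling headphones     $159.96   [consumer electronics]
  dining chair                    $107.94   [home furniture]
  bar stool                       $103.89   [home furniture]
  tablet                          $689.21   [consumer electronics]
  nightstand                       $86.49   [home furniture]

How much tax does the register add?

Extension cord $18.02: general merchandise → 6.5% → $1.1713
Side table $168.05: home furniture → 7.75% → $13.023875
Breakfast burrito $5.11: hot prepared food → 5.25% → $0.268275
Desk lamp $63.97: home furniture → 7.75% → $4.957675
Wireless router $231.13: consumer electronics → 3.75% → $8.667375
USB-C hub $61.77: consumer electronics → 3.75% → $2.316375
Dish soap $4.63: general merchandise → 6.5% → $0.30095
Noise-cancelling headphones $159.96: consumer electronics → 3.75% → $5.9985
Dining chair $107.94: home furniture → 7.75% → $8.36535
Bar stool $103.89: home furniture → 7.75% → $8.051475
Tablet $689.21: consumer electronics → 3.75% + 2.25% surcharge = 6% → $41.3526
Nightstand $86.49: home furniture → 7.75% → $6.702975
Unrounded tax sum = $101.176725 → $101.18

$101.18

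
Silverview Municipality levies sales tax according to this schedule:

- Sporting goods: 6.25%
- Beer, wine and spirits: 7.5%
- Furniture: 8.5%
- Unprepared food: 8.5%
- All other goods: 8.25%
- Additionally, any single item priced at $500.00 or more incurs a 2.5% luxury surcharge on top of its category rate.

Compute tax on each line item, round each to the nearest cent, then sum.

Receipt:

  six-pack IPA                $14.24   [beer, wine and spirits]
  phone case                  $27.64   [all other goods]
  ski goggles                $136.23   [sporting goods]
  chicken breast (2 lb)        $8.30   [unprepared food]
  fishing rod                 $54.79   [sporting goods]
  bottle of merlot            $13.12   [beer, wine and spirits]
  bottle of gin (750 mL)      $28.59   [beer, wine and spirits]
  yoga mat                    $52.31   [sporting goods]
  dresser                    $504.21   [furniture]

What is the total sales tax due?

$77.84

Six-pack IPA $14.24: beer, wine and spirits → 7.5% → $1.07
Phone case $27.64: all other goods → 8.25% → $2.28
Ski goggles $136.23: sporting goods → 6.25% → $8.51
Chicken breast (2 lb) $8.30: unprepared food → 8.5% → $0.71
Fishing rod $54.79: sporting goods → 6.25% → $3.42
Bottle of merlot $13.12: beer, wine and spirits → 7.5% → $0.98
Bottle of gin (750 mL) $28.59: beer, wine and spirits → 7.5% → $2.14
Yoga mat $52.31: sporting goods → 6.25% → $3.27
Dresser $504.21: furniture → 8.5% + 2.5% surcharge = 11% → $55.46
Total tax = $1.07 + $2.28 + $8.51 + $0.71 + $3.42 + $0.98 + $2.14 + $3.27 + $55.46 = $77.84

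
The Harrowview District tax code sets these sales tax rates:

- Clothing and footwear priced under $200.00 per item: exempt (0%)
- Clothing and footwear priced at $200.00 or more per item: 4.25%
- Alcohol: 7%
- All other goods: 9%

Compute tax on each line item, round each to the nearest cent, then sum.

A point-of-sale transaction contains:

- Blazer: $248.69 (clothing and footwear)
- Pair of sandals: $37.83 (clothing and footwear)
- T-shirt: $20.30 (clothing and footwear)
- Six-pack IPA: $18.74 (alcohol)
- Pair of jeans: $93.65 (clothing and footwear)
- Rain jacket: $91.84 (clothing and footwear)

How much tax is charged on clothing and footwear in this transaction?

Blazer $248.69: clothing and footwear, $200.00 or more → 4.25% → $10.57
Pair of sandals $37.83: clothing and footwear, under $200.00 → 0% → $0.00
T-shirt $20.30: clothing and footwear, under $200.00 → 0% → $0.00
Pair of jeans $93.65: clothing and footwear, under $200.00 → 0% → $0.00
Rain jacket $91.84: clothing and footwear, under $200.00 → 0% → $0.00
Tax on clothing and footwear = $10.57 + $0.00 + $0.00 + $0.00 + $0.00 = $10.57

$10.57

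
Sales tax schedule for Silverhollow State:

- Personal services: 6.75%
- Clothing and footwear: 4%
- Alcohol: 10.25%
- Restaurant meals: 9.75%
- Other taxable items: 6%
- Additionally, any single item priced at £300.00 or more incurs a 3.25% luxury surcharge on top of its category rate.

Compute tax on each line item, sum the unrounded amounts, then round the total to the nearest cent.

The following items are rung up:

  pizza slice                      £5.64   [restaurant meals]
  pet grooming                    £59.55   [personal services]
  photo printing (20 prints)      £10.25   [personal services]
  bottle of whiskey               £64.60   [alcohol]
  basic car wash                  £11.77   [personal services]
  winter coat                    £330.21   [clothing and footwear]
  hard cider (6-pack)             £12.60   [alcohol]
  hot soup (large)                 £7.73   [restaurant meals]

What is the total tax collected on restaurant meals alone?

Pizza slice £5.64: restaurant meals → 9.75% → £0.5499
Hot soup (large) £7.73: restaurant meals → 9.75% → £0.753675
Tax on restaurant meals: unrounded sum = £1.303575 → £1.30

£1.30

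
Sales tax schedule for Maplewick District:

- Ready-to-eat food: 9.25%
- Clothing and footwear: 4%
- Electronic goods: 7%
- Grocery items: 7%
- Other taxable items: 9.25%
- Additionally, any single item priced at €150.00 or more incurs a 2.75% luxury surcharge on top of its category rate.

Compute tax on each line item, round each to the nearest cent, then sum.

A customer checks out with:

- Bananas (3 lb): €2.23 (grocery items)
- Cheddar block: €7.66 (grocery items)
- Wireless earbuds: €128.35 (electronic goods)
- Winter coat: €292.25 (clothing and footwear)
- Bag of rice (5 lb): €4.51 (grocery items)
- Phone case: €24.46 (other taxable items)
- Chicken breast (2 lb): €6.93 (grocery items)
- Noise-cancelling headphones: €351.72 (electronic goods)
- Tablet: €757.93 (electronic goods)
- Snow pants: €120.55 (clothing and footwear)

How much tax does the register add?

€145.49

Bananas (3 lb) €2.23: grocery items → 7% → €0.16
Cheddar block €7.66: grocery items → 7% → €0.54
Wireless earbuds €128.35: electronic goods → 7% → €8.98
Winter coat €292.25: clothing and footwear → 4% + 2.75% surcharge = 6.75% → €19.73
Bag of rice (5 lb) €4.51: grocery items → 7% → €0.32
Phone case €24.46: other taxable items → 9.25% → €2.26
Chicken breast (2 lb) €6.93: grocery items → 7% → €0.49
Noise-cancelling headphones €351.72: electronic goods → 7% + 2.75% surcharge = 9.75% → €34.29
Tablet €757.93: electronic goods → 7% + 2.75% surcharge = 9.75% → €73.90
Snow pants €120.55: clothing and footwear → 4% → €4.82
Total tax = €0.16 + €0.54 + €8.98 + €19.73 + €0.32 + €2.26 + €0.49 + €34.29 + €73.90 + €4.82 = €145.49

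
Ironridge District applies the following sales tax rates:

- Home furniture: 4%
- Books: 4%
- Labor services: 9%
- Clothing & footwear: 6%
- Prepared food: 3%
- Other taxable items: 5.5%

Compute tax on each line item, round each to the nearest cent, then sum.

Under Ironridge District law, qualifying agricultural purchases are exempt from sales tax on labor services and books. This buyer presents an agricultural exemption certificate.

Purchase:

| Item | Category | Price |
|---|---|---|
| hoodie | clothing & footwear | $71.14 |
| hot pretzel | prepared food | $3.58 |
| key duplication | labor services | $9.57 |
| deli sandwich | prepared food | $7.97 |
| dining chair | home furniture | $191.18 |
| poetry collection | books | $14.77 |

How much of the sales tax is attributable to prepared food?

$0.35

Hot pretzel $3.58: prepared food → 3% → $0.11
Deli sandwich $7.97: prepared food → 3% → $0.24
Tax on prepared food = $0.11 + $0.24 = $0.35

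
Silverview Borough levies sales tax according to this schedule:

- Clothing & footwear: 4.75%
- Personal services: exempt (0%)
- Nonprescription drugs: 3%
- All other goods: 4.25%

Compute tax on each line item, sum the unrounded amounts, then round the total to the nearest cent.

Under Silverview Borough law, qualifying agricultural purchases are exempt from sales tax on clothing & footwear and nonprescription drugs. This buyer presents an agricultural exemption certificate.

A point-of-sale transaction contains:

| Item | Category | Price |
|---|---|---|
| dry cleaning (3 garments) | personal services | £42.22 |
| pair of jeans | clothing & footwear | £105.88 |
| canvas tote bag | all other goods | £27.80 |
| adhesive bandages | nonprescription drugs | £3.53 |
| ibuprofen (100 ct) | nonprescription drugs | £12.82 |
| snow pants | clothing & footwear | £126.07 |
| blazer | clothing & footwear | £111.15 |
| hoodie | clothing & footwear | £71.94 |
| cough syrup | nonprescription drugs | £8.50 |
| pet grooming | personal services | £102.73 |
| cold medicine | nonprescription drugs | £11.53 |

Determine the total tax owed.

£1.18

Dry cleaning (3 garments) £42.22: personal services → 0% → £0.00
Pair of jeans £105.88: clothing & footwear, buyer-exempt → 0% → £0.00
Canvas tote bag £27.80: all other goods → 4.25% → £1.1815
Adhesive bandages £3.53: nonprescription drugs, buyer-exempt → 0% → £0.00
Ibuprofen (100 ct) £12.82: nonprescription drugs, buyer-exempt → 0% → £0.00
Snow pants £126.07: clothing & footwear, buyer-exempt → 0% → £0.00
Blazer £111.15: clothing & footwear, buyer-exempt → 0% → £0.00
Hoodie £71.94: clothing & footwear, buyer-exempt → 0% → £0.00
Cough syrup £8.50: nonprescription drugs, buyer-exempt → 0% → £0.00
Pet grooming £102.73: personal services → 0% → £0.00
Cold medicine £11.53: nonprescription drugs, buyer-exempt → 0% → £0.00
Unrounded tax sum = £1.1815 → £1.18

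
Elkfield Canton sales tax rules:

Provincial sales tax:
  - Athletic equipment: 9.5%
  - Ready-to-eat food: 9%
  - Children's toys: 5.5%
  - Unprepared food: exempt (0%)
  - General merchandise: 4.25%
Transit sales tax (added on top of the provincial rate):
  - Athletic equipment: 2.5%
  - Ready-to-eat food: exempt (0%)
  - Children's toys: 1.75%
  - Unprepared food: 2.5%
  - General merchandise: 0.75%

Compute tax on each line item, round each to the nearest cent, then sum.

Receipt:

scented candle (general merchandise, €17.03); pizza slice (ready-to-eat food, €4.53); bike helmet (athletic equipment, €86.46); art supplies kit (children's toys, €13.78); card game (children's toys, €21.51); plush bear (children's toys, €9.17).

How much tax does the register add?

Scented candle €17.03: general merchandise → 4.25% + 0.75% transit = 5% → €0.85
Pizza slice €4.53: ready-to-eat food → 9% + 0% transit = 9% → €0.41
Bike helmet €86.46: athletic equipment → 9.5% + 2.5% transit = 12% → €10.38
Art supplies kit €13.78: children's toys → 5.5% + 1.75% transit = 7.25% → €1.00
Card game €21.51: children's toys → 5.5% + 1.75% transit = 7.25% → €1.56
Plush bear €9.17: children's toys → 5.5% + 1.75% transit = 7.25% → €0.66
Total tax = €0.85 + €0.41 + €10.38 + €1.00 + €1.56 + €0.66 = €14.86

€14.86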